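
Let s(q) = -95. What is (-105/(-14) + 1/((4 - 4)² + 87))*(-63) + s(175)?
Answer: -32957/58 ≈ -568.22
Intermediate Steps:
(-105/(-14) + 1/((4 - 4)² + 87))*(-63) + s(175) = (-105/(-14) + 1/((4 - 4)² + 87))*(-63) - 95 = (-105*(-1/14) + 1/(0² + 87))*(-63) - 95 = (15/2 + 1/(0 + 87))*(-63) - 95 = (15/2 + 1/87)*(-63) - 95 = (1307/174)*(-63) - 95 = -27447/58 - 95 = -32957/58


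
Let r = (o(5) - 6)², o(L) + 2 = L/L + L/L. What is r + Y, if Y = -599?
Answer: -563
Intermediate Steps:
o(L) = 0 (o(L) = -2 + (L/L + L/L) = -2 + (1 + 1) = -2 + 2 = 0)
r = 36 (r = (0 - 6)² = (-6)² = 36)
r + Y = 36 - 599 = -563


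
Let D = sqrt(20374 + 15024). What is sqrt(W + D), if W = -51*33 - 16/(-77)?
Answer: sqrt(-9977275 + 5929*sqrt(35398))/77 ≈ 38.661*I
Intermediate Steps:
W = -129575/77 (W = -1683 - 16*(-1/77) = -1683 + 16/77 = -129575/77 ≈ -1682.8)
D = sqrt(35398) ≈ 188.14
sqrt(W + D) = sqrt(-129575/77 + sqrt(35398))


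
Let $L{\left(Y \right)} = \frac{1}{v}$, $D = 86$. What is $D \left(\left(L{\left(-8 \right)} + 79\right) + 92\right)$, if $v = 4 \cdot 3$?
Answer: $\frac{88279}{6} \approx 14713.0$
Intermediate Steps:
$v = 12$
$L{\left(Y \right)} = \frac{1}{12}$
$D \left(\left(L{\left(-8 \right)} + 79\right) + 92\right) = 86 \left(\left(\frac{1}{12} + 79\right) + 92\right) = 86 \left(\frac{949}{12} + 92\right) = 86 \cdot \frac{2053}{12} = \frac{88279}{6}$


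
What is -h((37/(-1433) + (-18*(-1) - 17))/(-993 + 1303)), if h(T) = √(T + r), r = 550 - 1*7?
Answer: -√26789099797445/222115 ≈ -23.302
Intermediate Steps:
r = 543 (r = 550 - 7 = 543)
h(T) = √(543 + T) (h(T) = √(T + 543) = √(543 + T))
-h((37/(-1433) + (-18*(-1) - 17))/(-993 + 1303)) = -√(543 + (37/(-1433) + (-18*(-1) - 17))/(-993 + 1303)) = -√(543 + (37*(-1/1433) + (18 - 17))/310) = -√(543 + (-37/1433 + 1)*(1/310)) = -√(543 + (1396/1433)*(1/310)) = -√(543 + 698/222115) = -√(120609143/222115) = -√26789099797445/222115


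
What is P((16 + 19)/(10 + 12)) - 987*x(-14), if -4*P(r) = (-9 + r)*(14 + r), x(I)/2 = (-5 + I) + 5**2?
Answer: -22874075/1936 ≈ -11815.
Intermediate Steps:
x(I) = 40 + 2*I (x(I) = 2*((-5 + I) + 5**2) = 2*((-5 + I) + 25) = 2*(20 + I) = 40 + 2*I)
P(r) = -(-9 + r)*(14 + r)/4
P((16 + 19)/(10 + 12)) - 987*x(-14) = (63/2 - 5*(16 + 19)/(4*(10 + 12)) - (16 + 19)**2/(10 + 12)**2/4) - 987*(40 + 2*(-14)) = (63/2 - 175/(4*22) - (35/22)**2/4) - 987*(40 - 28) = (63/2 - 175/(4*22) - (35*(1/22))**2/4) - 987*12 = (63/2 - 5/4*35/22 - (35/22)**2/4) - 11844 = (63/2 - 175/88 - 1/4*1225/484) - 11844 = (63/2 - 175/88 - 1225/1936) - 11844 = 55909/1936 - 11844 = -22874075/1936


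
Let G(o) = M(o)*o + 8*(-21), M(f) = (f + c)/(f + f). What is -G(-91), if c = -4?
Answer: 431/2 ≈ 215.50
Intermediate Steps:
M(f) = (-4 + f)/(2*f) (M(f) = (f - 4)/(f + f) = (-4 + f)/((2*f)) = (-4 + f)*(1/(2*f)) = (-4 + f)/(2*f))
G(o) = -170 + o/2 (G(o) = ((-4 + o)/(2*o))*o + 8*(-21) = (-2 + o/2) - 168 = -170 + o/2)
-G(-91) = -(-170 + (½)*(-91)) = -(-170 - 91/2) = -1*(-431/2) = 431/2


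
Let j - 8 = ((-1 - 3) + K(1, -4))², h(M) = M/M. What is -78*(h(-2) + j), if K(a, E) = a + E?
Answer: -4524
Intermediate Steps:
K(a, E) = E + a
h(M) = 1
j = 57 (j = 8 + ((-1 - 3) + (-4 + 1))² = 8 + (-4 - 3)² = 8 + (-7)² = 8 + 49 = 57)
-78*(h(-2) + j) = -78*(1 + 57) = -78*58 = -4524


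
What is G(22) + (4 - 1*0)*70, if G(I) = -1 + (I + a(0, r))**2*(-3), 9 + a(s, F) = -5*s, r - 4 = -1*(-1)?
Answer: -228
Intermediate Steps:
r = 5 (r = 4 - 1*(-1) = 4 + 1 = 5)
a(s, F) = -9 - 5*s
G(I) = -1 - 3*(-9 + I)**2 (G(I) = -1 + (I + (-9 - 5*0))**2*(-3) = -1 + (I + (-9 + 0))**2*(-3) = -1 + (I - 9)**2*(-3) = -1 + (-9 + I)**2*(-3) = -1 - 3*(-9 + I)**2)
G(22) + (4 - 1*0)*70 = (-1 - 3*(-9 + 22)**2) + (4 - 1*0)*70 = (-1 - 3*13**2) + (4 + 0)*70 = (-1 - 3*169) + 4*70 = (-1 - 507) + 280 = -508 + 280 = -228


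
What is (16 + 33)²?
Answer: 2401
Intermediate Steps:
(16 + 33)² = 49² = 2401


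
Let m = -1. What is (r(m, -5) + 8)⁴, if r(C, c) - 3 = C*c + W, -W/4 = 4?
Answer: 0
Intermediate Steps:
W = -16 (W = -4*4 = -16)
r(C, c) = -13 + C*c (r(C, c) = 3 + (C*c - 16) = 3 + (-16 + C*c) = -13 + C*c)
(r(m, -5) + 8)⁴ = ((-13 - 1*(-5)) + 8)⁴ = ((-13 + 5) + 8)⁴ = (-8 + 8)⁴ = 0⁴ = 0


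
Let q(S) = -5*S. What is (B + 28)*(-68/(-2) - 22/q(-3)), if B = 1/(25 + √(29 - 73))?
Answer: 9153416/10035 - 976*I*√11/10035 ≈ 912.15 - 0.32257*I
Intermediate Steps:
B = 1/(25 + 2*I*√11) (B = 1/(25 + √(-44)) = 1/(25 + 2*I*√11) ≈ 0.037369 - 0.0099152*I)
(B + 28)*(-68/(-2) - 22/q(-3)) = ((25/669 - 2*I*√11/669) + 28)*(-68/(-2) - 22/((-5*(-3)))) = (18757/669 - 2*I*√11/669)*(-68*(-½) - 22/15) = (18757/669 - 2*I*√11/669)*(34 - 22*1/15) = (18757/669 - 2*I*√11/669)*(34 - 22/15) = (18757/669 - 2*I*√11/669)*(488/15) = 9153416/10035 - 976*I*√11/10035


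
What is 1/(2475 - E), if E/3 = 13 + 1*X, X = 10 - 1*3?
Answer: 1/2415 ≈ 0.00041408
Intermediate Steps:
X = 7 (X = 10 - 3 = 7)
E = 60 (E = 3*(13 + 1*7) = 3*(13 + 7) = 3*20 = 60)
1/(2475 - E) = 1/(2475 - 1*60) = 1/(2475 - 60) = 1/2415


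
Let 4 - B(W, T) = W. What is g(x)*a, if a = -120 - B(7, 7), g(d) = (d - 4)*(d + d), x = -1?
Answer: -1170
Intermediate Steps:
g(d) = 2*d*(-4 + d) (g(d) = (-4 + d)*(2*d) = 2*d*(-4 + d))
B(W, T) = 4 - W
a = -117 (a = -120 - (4 - 1*7) = -120 - (4 - 7) = -120 - 1*(-3) = -120 + 3 = -117)
g(x)*a = (2*(-1)*(-4 - 1))*(-117) = (2*(-1)*(-5))*(-117) = 10*(-117) = -1170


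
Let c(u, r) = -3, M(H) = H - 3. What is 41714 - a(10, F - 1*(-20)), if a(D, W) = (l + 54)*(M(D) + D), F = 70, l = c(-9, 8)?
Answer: 40847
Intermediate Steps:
M(H) = -3 + H
l = -3
a(D, W) = -153 + 102*D (a(D, W) = (-3 + 54)*((-3 + D) + D) = 51*(-3 + 2*D) = -153 + 102*D)
41714 - a(10, F - 1*(-20)) = 41714 - (-153 + 102*10) = 41714 - (-153 + 1020) = 41714 - 1*867 = 41714 - 867 = 40847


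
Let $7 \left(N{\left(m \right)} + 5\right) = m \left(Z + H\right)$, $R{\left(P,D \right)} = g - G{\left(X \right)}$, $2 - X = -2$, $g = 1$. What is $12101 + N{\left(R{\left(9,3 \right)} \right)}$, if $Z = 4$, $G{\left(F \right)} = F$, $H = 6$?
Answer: $\frac{84642}{7} \approx 12092.0$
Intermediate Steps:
$X = 4$ ($X = 2 - -2 = 2 + 2 = 4$)
$R{\left(P,D \right)} = -3$ ($R{\left(P,D \right)} = 1 - 4 = -3$)
$N{\left(m \right)} = -5 + \frac{10 m}{7}$ ($N{\left(m \right)} = -5 + \frac{m \left(4 + 6\right)}{7} = -5 + \frac{m 10}{7} = -5 + \frac{10 m}{7}$)
$12101 + N{\left(R{\left(9,3 \right)} \right)} = 12101 + \left(-5 + \frac{10}{7} \left(-3\right)\right) = 12101 - \frac{65}{7} = \frac{84642}{7}$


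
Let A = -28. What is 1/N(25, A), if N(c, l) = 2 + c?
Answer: 1/27 ≈ 0.037037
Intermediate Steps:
1/N(25, A) = 1/(2 + 25) = 1/27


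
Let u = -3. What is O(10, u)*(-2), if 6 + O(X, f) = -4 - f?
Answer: 14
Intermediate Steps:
O(X, f) = -10 - f (O(X, f) = -6 + (-4 - f) = -10 - f)
O(10, u)*(-2) = (-10 - 1*(-3))*(-2) = (-10 + 3)*(-2) = -7*(-2) = 14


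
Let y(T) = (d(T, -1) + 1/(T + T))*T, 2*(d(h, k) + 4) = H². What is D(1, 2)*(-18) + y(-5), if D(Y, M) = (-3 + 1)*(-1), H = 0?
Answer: -31/2 ≈ -15.500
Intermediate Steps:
d(h, k) = -4 (d(h, k) = -4 + (½)*0² = -4 + (½)*0 = -4 + 0 = -4)
D(Y, M) = 2 (D(Y, M) = -2*(-1) = 2)
y(T) = T*(-4 + 1/(2*T)) (y(T) = (-4 + 1/(T + T))*T = (-4 + 1/(2*T))*T = T*(-4 + 1/(2*T)))
D(1, 2)*(-18) + y(-5) = 2*(-18) + (½ - 4*(-5)) = -36 + (½ + 20) = -36 + 41/2 = -31/2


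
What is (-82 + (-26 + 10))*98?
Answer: -9604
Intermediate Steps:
(-82 + (-26 + 10))*98 = (-82 - 16)*98 = -98*98 = -9604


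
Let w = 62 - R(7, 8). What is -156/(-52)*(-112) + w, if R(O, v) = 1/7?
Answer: -1919/7 ≈ -274.14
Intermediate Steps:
R(O, v) = 1/7
w = 433/7 (w = 62 - 1*1/7 = 62 - 1/7 = 433/7 ≈ 61.857)
-156/(-52)*(-112) + w = -156/(-52)*(-112) + 433/7 = -156*(-1/52)*(-112) + 433/7 = 3*(-112) + 433/7 = -336 + 433/7 = -1919/7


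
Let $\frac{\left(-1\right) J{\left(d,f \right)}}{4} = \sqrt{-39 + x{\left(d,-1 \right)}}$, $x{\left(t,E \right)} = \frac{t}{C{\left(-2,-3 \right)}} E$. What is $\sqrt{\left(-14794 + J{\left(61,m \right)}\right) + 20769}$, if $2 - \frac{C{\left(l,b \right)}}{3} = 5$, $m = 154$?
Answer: $\frac{\sqrt{53775 - 12 i \sqrt{290}}}{3} \approx 77.298 - 0.14687 i$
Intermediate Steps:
$C{\left(l,b \right)} = -9$ ($C{\left(l,b \right)} = 6 - 15 = -9$)
$x{\left(t,E \right)} = - \frac{E t}{9}$ ($x{\left(t,E \right)} = \frac{t}{-9} E = t \left(- \frac{1}{9}\right) E = - \frac{t}{9} E = - \frac{E t}{9}$)
$J{\left(d,f \right)} = - 4 \sqrt{-39 + \frac{d}{9}}$ ($J{\left(d,f \right)} = - 4 \sqrt{-39 - - \frac{d}{9}} = - 4 \sqrt{-39 + \frac{d}{9}}$)
$\sqrt{\left(-14794 + J{\left(61,m \right)}\right) + 20769} = \sqrt{\left(-14794 - \frac{4 \sqrt{-351 + 61}}{3}\right) + 20769} = \sqrt{\left(-14794 - \frac{4 \sqrt{-290}}{3}\right) + 20769} = \sqrt{\left(-14794 - \frac{4 i \sqrt{290}}{3}\right) + 20769} = \sqrt{5975 - \frac{4 i \sqrt{290}}{3}}$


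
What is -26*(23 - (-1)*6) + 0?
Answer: -754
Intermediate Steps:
-26*(23 - (-1)*6) + 0 = -26*(23 - 1*(-6)) + 0 = -26*(23 + 6) + 0 = -26*29 + 0 = -754 + 0 = -754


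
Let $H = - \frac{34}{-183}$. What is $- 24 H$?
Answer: $- \frac{272}{61} \approx -4.459$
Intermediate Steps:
$H = \frac{34}{183}$ ($H = \left(-34\right) \left(- \frac{1}{183}\right) = \frac{34}{183} \approx 0.18579$)
$- 24 H = \left(-24\right) \frac{34}{183} = - \frac{272}{61}$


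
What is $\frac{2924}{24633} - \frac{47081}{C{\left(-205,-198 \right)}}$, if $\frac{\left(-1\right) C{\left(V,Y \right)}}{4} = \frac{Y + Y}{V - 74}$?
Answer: $\frac{2114861711}{255024} \approx 8292.8$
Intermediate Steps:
$C{\left(V,Y \right)} = - \frac{8 Y}{-74 + V}$ ($C{\left(V,Y \right)} = - 4 \frac{Y + Y}{V - 74} = - 4 \frac{2 Y}{-74 + V} = - \frac{8 Y}{-74 + V}$)
$\frac{2924}{24633} - \frac{47081}{C{\left(-205,-198 \right)}} = \frac{2924}{24633} - \frac{47081}{\left(-8\right) \left(-198\right) \frac{1}{-74 - 205}} = 2924 \cdot \frac{1}{24633} - \frac{47081}{\left(-8\right) \left(-198\right) \frac{1}{-279}} = \frac{172}{1449} - \frac{47081}{\left(-8\right) \left(-198\right) \left(- \frac{1}{279}\right)} = \frac{172}{1449} - \frac{47081}{- \frac{176}{31}} = \frac{172}{1449} - - \frac{1459511}{176} = \frac{172}{1449} + \frac{1459511}{176} = \frac{2114861711}{255024}$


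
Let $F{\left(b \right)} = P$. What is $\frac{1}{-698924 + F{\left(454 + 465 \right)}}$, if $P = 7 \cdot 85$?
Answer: $- \frac{1}{698329} \approx -1.432 \cdot 10^{-6}$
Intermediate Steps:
$P = 595$
$F{\left(b \right)} = 595$
$\frac{1}{-698924 + F{\left(454 + 465 \right)}} = \frac{1}{-698924 + 595} = \frac{1}{-698329} = - \frac{1}{698329}$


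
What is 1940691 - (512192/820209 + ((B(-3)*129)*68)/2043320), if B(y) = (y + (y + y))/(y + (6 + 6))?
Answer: 813124745555636747/418987363470 ≈ 1.9407e+6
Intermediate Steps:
B(y) = 3*y/(12 + y) (B(y) = (y + 2*y)/(y + 12) = (3*y)/(12 + y) = 3*y/(12 + y))
1940691 - (512192/820209 + ((B(-3)*129)*68)/2043320) = 1940691 - (512192/820209 + (((3*(-3)/(12 - 3))*129)*68)/2043320) = 1940691 - (512192*(1/820209) + (((3*(-3)/9)*129)*68)*(1/2043320)) = 1940691 - (512192/820209 + (((3*(-3)*(1/9))*129)*68)*(1/2043320)) = 1940691 - (512192/820209 + (-1*129*68)*(1/2043320)) = 1940691 - (512192/820209 - 129*68*(1/2043320)) = 1940691 - (512192/820209 - 8772*1/2043320) = 1940691 - (512192/820209 - 2193/510830) = 1940691 - 1*259844321023/418987363470 = 1940691 - 259844321023/418987363470 = 813124745555636747/418987363470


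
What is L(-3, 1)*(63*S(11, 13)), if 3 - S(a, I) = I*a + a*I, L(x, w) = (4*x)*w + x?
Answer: 267435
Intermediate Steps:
L(x, w) = x + 4*w*x (L(x, w) = 4*w*x + x = x + 4*w*x)
S(a, I) = 3 - 2*I*a (S(a, I) = 3 - (I*a + a*I) = 3 - (I*a + I*a) = 3 - 2*I*a)
L(-3, 1)*(63*S(11, 13)) = (-3*(1 + 4*1))*(63*(3 - 2*13*11)) = (-3*(1 + 4))*(63*(3 - 286)) = (-3*5)*(63*(-283)) = -15*(-17829) = 267435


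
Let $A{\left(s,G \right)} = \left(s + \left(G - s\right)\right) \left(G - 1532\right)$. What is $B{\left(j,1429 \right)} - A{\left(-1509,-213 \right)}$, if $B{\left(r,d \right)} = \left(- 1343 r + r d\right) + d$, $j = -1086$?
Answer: $-463652$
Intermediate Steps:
$A{\left(s,G \right)} = G \left(-1532 + G\right)$
$B{\left(r,d \right)} = d - 1343 r + d r$ ($B{\left(r,d \right)} = \left(- 1343 r + d r\right) + d = d - 1343 r + d r$)
$B{\left(j,1429 \right)} - A{\left(-1509,-213 \right)} = \left(1429 - -1458498 + 1429 \left(-1086\right)\right) - - 213 \left(-1532 - 213\right) = \left(1429 + 1458498 - 1551894\right) - \left(-213\right) \left(-1745\right) = -91967 - 371685 = -463652$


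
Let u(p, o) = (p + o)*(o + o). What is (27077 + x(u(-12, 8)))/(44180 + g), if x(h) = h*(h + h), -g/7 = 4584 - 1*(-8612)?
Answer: -35269/48192 ≈ -0.73184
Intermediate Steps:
u(p, o) = 2*o*(o + p) (u(p, o) = (o + p)*(2*o) = 2*o*(o + p))
g = -92372 (g = -7*(4584 - 1*(-8612)) = -7*(4584 + 8612) = -7*13196 = -92372)
x(h) = 2*h**2 (x(h) = h*(2*h) = 2*h**2)
(27077 + x(u(-12, 8)))/(44180 + g) = (27077 + 2*(2*8*(8 - 12))**2)/(44180 - 92372) = (27077 + 2*(2*8*(-4))**2)/(-48192) = (27077 + 2*(-64)**2)*(-1/48192) = (27077 + 2*4096)*(-1/48192) = (27077 + 8192)*(-1/48192) = 35269*(-1/48192) = -35269/48192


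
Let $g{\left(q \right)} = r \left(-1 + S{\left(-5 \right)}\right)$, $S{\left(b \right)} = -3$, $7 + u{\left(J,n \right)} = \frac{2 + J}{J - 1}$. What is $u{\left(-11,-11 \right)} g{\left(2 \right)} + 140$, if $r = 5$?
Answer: $265$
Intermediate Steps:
$u{\left(J,n \right)} = -7 + \frac{2 + J}{-1 + J}$ ($u{\left(J,n \right)} = -7 + \frac{2 + J}{J - 1} = -7 + \frac{2 + J}{-1 + J}$)
$g{\left(q \right)} = -20$ ($g{\left(q \right)} = 5 \left(-1 - 3\right) = 5 \left(-4\right) = -20$)
$u{\left(-11,-11 \right)} g{\left(2 \right)} + 140 = \frac{3 \left(3 - -22\right)}{-1 - 11} \left(-20\right) + 140 = \frac{3 \left(3 + 22\right)}{-12} \left(-20\right) + 140 = 3 \left(- \frac{1}{12}\right) 25 \left(-20\right) + 140 = \left(- \frac{25}{4}\right) \left(-20\right) + 140 = 125 + 140 = 265$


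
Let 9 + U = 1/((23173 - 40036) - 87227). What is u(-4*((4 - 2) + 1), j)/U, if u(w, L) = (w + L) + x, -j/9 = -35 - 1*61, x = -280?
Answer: -59539480/936811 ≈ -63.555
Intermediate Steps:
j = 864 (j = -9*(-35 - 1*61) = -9*(-35 - 61) = -9*(-96) = 864)
u(w, L) = -280 + L + w (u(w, L) = (w + L) - 280 = (L + w) - 280 = -280 + L + w)
U = -936811/104090 (U = -9 + 1/((23173 - 40036) - 87227) = -9 + 1/(-16863 - 87227) = -9 + 1/(-104090) = -9 - 1/104090 = -936811/104090 ≈ -9.0000)
u(-4*((4 - 2) + 1), j)/U = (-280 + 864 - 4*((4 - 2) + 1))/(-936811/104090) = (-280 + 864 - 4*(2 + 1))*(-104090/936811) = (-280 + 864 - 4*3)*(-104090/936811) = (-280 + 864 - 12)*(-104090/936811) = 572*(-104090/936811) = -59539480/936811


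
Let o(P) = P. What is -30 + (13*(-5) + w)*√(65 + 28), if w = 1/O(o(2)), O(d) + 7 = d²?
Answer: -30 - 196*√93/3 ≈ -660.05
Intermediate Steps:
O(d) = -7 + d²
w = -⅓ (w = 1/(-7 + 2²) = 1/(-7 + 4) = 1/(-3) = -⅓ ≈ -0.33333)
-30 + (13*(-5) + w)*√(65 + 28) = -30 + (13*(-5) - ⅓)*√(65 + 28) = -30 + (-65 - ⅓)*√93 = -30 - 196*√93/3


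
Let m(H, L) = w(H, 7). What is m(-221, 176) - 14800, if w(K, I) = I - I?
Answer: -14800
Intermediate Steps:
w(K, I) = 0
m(H, L) = 0
m(-221, 176) - 14800 = 0 - 14800 = -14800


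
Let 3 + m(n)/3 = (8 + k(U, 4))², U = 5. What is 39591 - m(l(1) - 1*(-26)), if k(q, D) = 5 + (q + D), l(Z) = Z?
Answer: 38148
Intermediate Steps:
k(q, D) = 5 + D + q (k(q, D) = 5 + (D + q) = 5 + D + q)
m(n) = 1443 (m(n) = -9 + 3*(8 + (5 + 4 + 5))² = -9 + 3*(8 + 14)² = -9 + 3*22² = -9 + 3*484 = -9 + 1452 = 1443)
39591 - m(l(1) - 1*(-26)) = 39591 - 1*1443 = 39591 - 1443 = 38148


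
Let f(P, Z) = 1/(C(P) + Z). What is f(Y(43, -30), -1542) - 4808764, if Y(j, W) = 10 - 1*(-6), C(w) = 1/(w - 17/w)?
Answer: -1772135327047/368522 ≈ -4.8088e+6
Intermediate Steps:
Y(j, W) = 16 (Y(j, W) = 10 + 6 = 16)
f(P, Z) = 1/(Z + P/(-17 + P²)) (f(P, Z) = 1/(P/(-17 + P²) + Z) = 1/(Z + P/(-17 + P²)))
f(Y(43, -30), -1542) - 4808764 = (-17 + 16²)/(16 - 1542*(-17 + 16²)) - 4808764 = (-17 + 256)/(16 - 1542*(-17 + 256)) - 4808764 = 239/(16 - 1542*239) - 4808764 = 239/(16 - 368538) - 4808764 = 239/(-368522) - 4808764 = -1/368522*239 - 4808764 = -239/368522 - 4808764 = -1772135327047/368522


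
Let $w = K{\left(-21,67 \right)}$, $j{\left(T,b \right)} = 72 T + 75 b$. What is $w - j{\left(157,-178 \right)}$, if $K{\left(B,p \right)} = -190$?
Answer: $1856$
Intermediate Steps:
$w = -190$
$w - j{\left(157,-178 \right)} = -190 - \left(72 \cdot 157 + 75 \left(-178\right)\right) = -190 - \left(11304 - 13350\right) = -190 - -2046 = -190 + 2046 = 1856$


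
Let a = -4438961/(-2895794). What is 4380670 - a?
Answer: 12685513463019/2895794 ≈ 4.3807e+6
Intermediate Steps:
a = 4438961/2895794 (a = -4438961*(-1/2895794) = 4438961/2895794 ≈ 1.5329)
4380670 - a = 4380670 - 1*4438961/2895794 = 4380670 - 4438961/2895794 = 12685513463019/2895794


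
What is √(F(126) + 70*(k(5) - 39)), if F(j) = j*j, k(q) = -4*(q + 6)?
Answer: √10066 ≈ 100.33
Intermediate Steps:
k(q) = -24 - 4*q (k(q) = -4*(6 + q) = -24 - 4*q)
F(j) = j²
√(F(126) + 70*(k(5) - 39)) = √(126² + 70*((-24 - 4*5) - 39)) = √(15876 + 70*((-24 - 20) - 39)) = √(15876 + 70*(-44 - 39)) = √(15876 + 70*(-83)) = √(15876 - 5810) = √10066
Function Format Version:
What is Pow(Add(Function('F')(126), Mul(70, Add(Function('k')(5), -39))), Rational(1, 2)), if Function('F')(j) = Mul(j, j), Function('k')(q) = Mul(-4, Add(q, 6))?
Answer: Pow(10066, Rational(1, 2)) ≈ 100.33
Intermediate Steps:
Function('k')(q) = Add(-24, Mul(-4, q)) (Function('k')(q) = Mul(-4, Add(6, q)) = Add(-24, Mul(-4, q)))
Function('F')(j) = Pow(j, 2)
Pow(Add(Function('F')(126), Mul(70, Add(Function('k')(5), -39))), Rational(1, 2)) = Pow(Add(Pow(126, 2), Mul(70, Add(Add(-24, Mul(-4, 5)), -39))), Rational(1, 2)) = Pow(Add(15876, Mul(70, Add(Add(-24, -20), -39))), Rational(1, 2)) = Pow(Add(15876, Mul(70, Add(-44, -39))), Rational(1, 2)) = Pow(Add(15876, Mul(70, -83)), Rational(1, 2)) = Pow(Add(15876, -5810), Rational(1, 2)) = Pow(10066, Rational(1, 2))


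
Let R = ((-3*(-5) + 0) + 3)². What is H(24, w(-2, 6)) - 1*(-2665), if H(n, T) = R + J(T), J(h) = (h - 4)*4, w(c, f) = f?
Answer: 2997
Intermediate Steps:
J(h) = -16 + 4*h (J(h) = (-4 + h)*4 = -16 + 4*h)
R = 324 (R = ((15 + 0) + 3)² = (15 + 3)² = 18² = 324)
H(n, T) = 308 + 4*T (H(n, T) = 324 + (-16 + 4*T) = 308 + 4*T)
H(24, w(-2, 6)) - 1*(-2665) = (308 + 4*6) - 1*(-2665) = (308 + 24) + 2665 = 332 + 2665 = 2997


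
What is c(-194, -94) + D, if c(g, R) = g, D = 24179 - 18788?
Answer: 5197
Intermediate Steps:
D = 5391
c(-194, -94) + D = -194 + 5391 = 5197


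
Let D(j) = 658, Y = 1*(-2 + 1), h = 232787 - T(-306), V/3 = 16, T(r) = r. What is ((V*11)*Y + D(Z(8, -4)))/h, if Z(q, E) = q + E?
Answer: 130/233093 ≈ 0.00055772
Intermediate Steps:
Z(q, E) = E + q
V = 48 (V = 3*16 = 48)
h = 233093 (h = 232787 - 1*(-306) = 232787 + 306 = 233093)
Y = -1 (Y = 1*(-1) = -1)
((V*11)*Y + D(Z(8, -4)))/h = ((48*11)*(-1) + 658)/233093 = (528*(-1) + 658)*(1/233093) = (-528 + 658)*(1/233093) = 130*(1/233093) = 130/233093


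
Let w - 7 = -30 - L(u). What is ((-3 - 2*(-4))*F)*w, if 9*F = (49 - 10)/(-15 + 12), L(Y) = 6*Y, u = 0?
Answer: 1495/9 ≈ 166.11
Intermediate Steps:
F = -13/9 (F = ((49 - 10)/(-15 + 12))/9 = (39/(-3))/9 = (39*(-⅓))/9 = (⅑)*(-13) = -13/9 ≈ -1.4444)
w = -23 (w = 7 + (-30 - 6*0) = 7 + (-30 - 1*0) = 7 + (-30 + 0) = 7 - 30 = -23)
((-3 - 2*(-4))*F)*w = ((-3 - 2*(-4))*(-13/9))*(-23) = ((-3 + 8)*(-13/9))*(-23) = (5*(-13/9))*(-23) = -65/9*(-23) = 1495/9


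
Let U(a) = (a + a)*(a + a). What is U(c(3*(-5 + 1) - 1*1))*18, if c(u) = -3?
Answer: 648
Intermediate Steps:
U(a) = 4*a² (U(a) = (2*a)*(2*a) = 4*a²)
U(c(3*(-5 + 1) - 1*1))*18 = (4*(-3)²)*18 = (4*9)*18 = 36*18 = 648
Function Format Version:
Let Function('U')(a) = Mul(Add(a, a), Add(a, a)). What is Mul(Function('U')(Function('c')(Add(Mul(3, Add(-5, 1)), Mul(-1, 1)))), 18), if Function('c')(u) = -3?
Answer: 648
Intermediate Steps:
Function('U')(a) = Mul(4, Pow(a, 2)) (Function('U')(a) = Mul(Mul(2, a), Mul(2, a)) = Mul(4, Pow(a, 2)))
Mul(Function('U')(Function('c')(Add(Mul(3, Add(-5, 1)), Mul(-1, 1)))), 18) = Mul(Mul(4, Pow(-3, 2)), 18) = Mul(Mul(4, 9), 18) = Mul(36, 18) = 648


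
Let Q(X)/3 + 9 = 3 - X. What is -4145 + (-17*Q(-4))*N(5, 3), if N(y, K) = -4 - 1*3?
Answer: -4859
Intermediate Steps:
Q(X) = -18 - 3*X (Q(X) = -27 + 3*(3 - X) = -27 + (9 - 3*X) = -18 - 3*X)
N(y, K) = -7 (N(y, K) = -4 - 3 = -7)
-4145 + (-17*Q(-4))*N(5, 3) = -4145 - 17*(-18 - 3*(-4))*(-7) = -4145 - 17*(-18 + 12)*(-7) = -4145 - 17*(-6)*(-7) = -4145 + 102*(-7) = -4145 - 714 = -4859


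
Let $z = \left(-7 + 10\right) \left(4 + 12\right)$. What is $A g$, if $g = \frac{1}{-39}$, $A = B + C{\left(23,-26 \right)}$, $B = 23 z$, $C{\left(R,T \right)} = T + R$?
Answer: $- \frac{367}{13} \approx -28.231$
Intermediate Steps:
$z = 48$ ($z = 3 \cdot 16 = 48$)
$C{\left(R,T \right)} = R + T$
$B = 1104$ ($B = 23 \cdot 48 = 1104$)
$A = 1101$ ($A = 1104 + \left(23 - 26\right) = 1104 - 3 = 1101$)
$g = - \frac{1}{39} \approx -0.025641$
$A g = 1101 \left(- \frac{1}{39}\right) = - \frac{367}{13}$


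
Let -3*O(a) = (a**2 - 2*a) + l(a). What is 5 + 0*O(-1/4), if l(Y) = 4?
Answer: 5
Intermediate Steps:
O(a) = -4/3 - a**2/3 + 2*a/3 (O(a) = -((a**2 - 2*a) + 4)/3 = -(4 + a**2 - 2*a)/3 = -4/3 - a**2/3 + 2*a/3)
5 + 0*O(-1/4) = 5 + 0*(-4/3 - (-1/4)**2/3 + 2*(-1/4)/3) = 5 + 0*(-4/3 - (-1*1/4)**2/3 + 2*(-1*1/4)/3) = 5 + 0*(-4/3 - (-1/4)**2/3 + (2/3)*(-1/4)) = 5 + 0*(-4/3 - 1/3*1/16 - 1/6) = 5 + 0*(-4/3 - 1/48 - 1/6) = 5 + 0*(-73/48) = 5 + 0 = 5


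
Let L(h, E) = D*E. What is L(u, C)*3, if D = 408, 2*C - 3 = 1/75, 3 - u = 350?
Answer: 46104/25 ≈ 1844.2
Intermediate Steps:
u = -347 (u = 3 - 1*350 = 3 - 350 = -347)
C = 113/75 (C = 3/2 + (1/2)/75 = 3/2 + (1/2)*(1/75) = 3/2 + 1/150 = 113/75 ≈ 1.5067)
L(h, E) = 408*E
L(u, C)*3 = (408*(113/75))*3 = (15368/25)*3 = 46104/25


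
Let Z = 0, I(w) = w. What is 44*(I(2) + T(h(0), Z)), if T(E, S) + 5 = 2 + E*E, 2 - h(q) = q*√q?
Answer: 132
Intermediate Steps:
h(q) = 2 - q^(3/2) (h(q) = 2 - q*√q = 2 - q^(3/2))
T(E, S) = -3 + E² (T(E, S) = -5 + (2 + E*E) = -5 + (2 + E²) = -3 + E²)
44*(I(2) + T(h(0), Z)) = 44*(2 + (-3 + (2 - 0^(3/2))²)) = 44*(2 + (-3 + (2 - 1*0)²)) = 44*(2 + (-3 + (2 + 0)²)) = 44*(2 + (-3 + 2²)) = 44*(2 + (-3 + 4)) = 44*(2 + 1) = 44*3 = 132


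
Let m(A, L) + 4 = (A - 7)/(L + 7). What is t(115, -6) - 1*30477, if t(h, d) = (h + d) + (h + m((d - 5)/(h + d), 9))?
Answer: -26384491/872 ≈ -30257.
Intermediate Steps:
m(A, L) = -4 + (-7 + A)/(7 + L) (m(A, L) = -4 + (A - 7)/(L + 7) = -4 + (-7 + A)/(7 + L))
t(h, d) = -71/16 + d + 2*h + (-5 + d)/(16*(d + h)) (t(h, d) = (h + d) + (h + (-35 + (d - 5)/(h + d) - 4*9)/(7 + 9)) = (d + h) + (h + (-35 + (-5 + d)/(d + h) - 36)/16) = (d + h) + (h + (-71 + (-5 + d)/(d + h))/16) = (d + h) + (h + (-71/16 + (-5 + d)/(16*(d + h)))) = (d + h) + (-71/16 + h + (-5 + d)/(16*(d + h))) = -71/16 + d + 2*h + (-5 + d)/(16*(d + h)))
t(115, -6) - 1*30477 = (-5 - 71*115 - 70*(-6) + 16*(-6 + 115)*(-6 + 2*115))/(16*(-6 + 115)) - 1*30477 = (1/16)*(-5 - 8165 + 420 + 16*109*(-6 + 230))/109 - 30477 = (1/16)*(1/109)*(-5 - 8165 + 420 + 16*109*224) - 30477 = (1/16)*(1/109)*(-5 - 8165 + 420 + 390656) - 30477 = (1/16)*(1/109)*382906 - 30477 = 191453/872 - 30477 = -26384491/872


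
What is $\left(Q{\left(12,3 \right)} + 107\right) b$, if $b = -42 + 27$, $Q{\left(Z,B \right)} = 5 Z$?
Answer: $-2505$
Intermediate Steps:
$b = -15$
$\left(Q{\left(12,3 \right)} + 107\right) b = \left(5 \cdot 12 + 107\right) \left(-15\right) = \left(60 + 107\right) \left(-15\right) = 167 \left(-15\right) = -2505$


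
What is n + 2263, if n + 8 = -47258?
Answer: -45003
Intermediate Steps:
n = -47266 (n = -8 - 47258 = -47266)
n + 2263 = -47266 + 2263 = -45003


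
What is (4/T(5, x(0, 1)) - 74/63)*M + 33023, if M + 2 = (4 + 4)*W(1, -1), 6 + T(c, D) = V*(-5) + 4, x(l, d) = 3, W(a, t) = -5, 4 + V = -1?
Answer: 2281487/69 ≈ 33065.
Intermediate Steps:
V = -5 (V = -4 - 1 = -5)
T(c, D) = 23 (T(c, D) = -6 + (-5*(-5) + 4) = -6 + (25 + 4) = -6 + 29 = 23)
M = -42 (M = -2 + (4 + 4)*(-5) = -2 + 8*(-5) = -2 - 40 = -42)
(4/T(5, x(0, 1)) - 74/63)*M + 33023 = (4/23 - 74/63)*(-42) + 33023 = -1450/1449*(-42) + 33023 = 2900/69 + 33023 = 2281487/69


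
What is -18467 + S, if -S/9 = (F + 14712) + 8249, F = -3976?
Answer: -189332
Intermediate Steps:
S = -170865 (S = -9*((-3976 + 14712) + 8249) = -9*(10736 + 8249) = -9*18985 = -170865)
-18467 + S = -18467 - 170865 = -189332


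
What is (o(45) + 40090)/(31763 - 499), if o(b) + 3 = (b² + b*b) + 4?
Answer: 44141/31264 ≈ 1.4119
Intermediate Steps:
o(b) = 1 + 2*b² (o(b) = -3 + ((b² + b*b) + 4) = -3 + ((b² + b²) + 4) = -3 + (2*b² + 4) = -3 + (4 + 2*b²) = 1 + 2*b²)
(o(45) + 40090)/(31763 - 499) = ((1 + 2*45²) + 40090)/(31763 - 499) = ((1 + 2*2025) + 40090)/31264 = ((1 + 4050) + 40090)*(1/31264) = (4051 + 40090)*(1/31264) = 44141*(1/31264) = 44141/31264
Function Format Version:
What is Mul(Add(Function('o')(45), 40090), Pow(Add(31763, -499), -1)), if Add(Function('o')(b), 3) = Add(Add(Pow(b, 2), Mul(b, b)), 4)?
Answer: Rational(44141, 31264) ≈ 1.4119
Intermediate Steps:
Function('o')(b) = Add(1, Mul(2, Pow(b, 2))) (Function('o')(b) = Add(-3, Add(Add(Pow(b, 2), Mul(b, b)), 4)) = Add(-3, Add(Add(Pow(b, 2), Pow(b, 2)), 4)) = Add(-3, Add(Mul(2, Pow(b, 2)), 4)) = Add(-3, Add(4, Mul(2, Pow(b, 2)))) = Add(1, Mul(2, Pow(b, 2))))
Mul(Add(Function('o')(45), 40090), Pow(Add(31763, -499), -1)) = Mul(Add(Add(1, Mul(2, Pow(45, 2))), 40090), Pow(Add(31763, -499), -1)) = Mul(Add(Add(1, Mul(2, 2025)), 40090), Pow(31264, -1)) = Mul(Add(Add(1, 4050), 40090), Rational(1, 31264)) = Mul(Add(4051, 40090), Rational(1, 31264)) = Mul(44141, Rational(1, 31264)) = Rational(44141, 31264)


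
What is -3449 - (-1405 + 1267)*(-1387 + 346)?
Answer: -147107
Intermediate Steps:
-3449 - (-1405 + 1267)*(-1387 + 346) = -3449 - (-138)*(-1041) = -3449 - 1*143658 = -3449 - 143658 = -147107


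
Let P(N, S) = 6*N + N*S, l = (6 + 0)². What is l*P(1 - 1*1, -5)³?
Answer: 0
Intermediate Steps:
l = 36 (l = 6² = 36)
l*P(1 - 1*1, -5)³ = 36*((1 - 1*1)*(6 - 5))³ = 36*((1 - 1)*1)³ = 36*(0*1)³ = 36*0³ = 36*0 = 0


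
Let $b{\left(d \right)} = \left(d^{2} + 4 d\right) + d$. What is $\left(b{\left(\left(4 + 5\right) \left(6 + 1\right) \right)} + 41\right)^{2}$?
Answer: $18705625$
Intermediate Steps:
$b{\left(d \right)} = d^{2} + 5 d$
$\left(b{\left(\left(4 + 5\right) \left(6 + 1\right) \right)} + 41\right)^{2} = \left(\left(4 + 5\right) \left(6 + 1\right) \left(5 + \left(4 + 5\right) \left(6 + 1\right)\right) + 41\right)^{2} = \left(9 \cdot 7 \left(5 + 9 \cdot 7\right) + 41\right)^{2} = \left(63 \left(5 + 63\right) + 41\right)^{2} = \left(63 \cdot 68 + 41\right)^{2} = \left(4284 + 41\right)^{2} = 4325^{2} = 18705625$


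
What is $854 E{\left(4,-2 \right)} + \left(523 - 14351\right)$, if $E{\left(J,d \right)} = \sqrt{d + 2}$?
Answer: $-13828$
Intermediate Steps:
$E{\left(J,d \right)} = \sqrt{2 + d}$
$854 E{\left(4,-2 \right)} + \left(523 - 14351\right) = 854 \sqrt{2 - 2} + \left(523 - 14351\right) = 854 \sqrt{0} + \left(523 - 14351\right) = 854 \cdot 0 - 13828 = 0 - 13828 = -13828$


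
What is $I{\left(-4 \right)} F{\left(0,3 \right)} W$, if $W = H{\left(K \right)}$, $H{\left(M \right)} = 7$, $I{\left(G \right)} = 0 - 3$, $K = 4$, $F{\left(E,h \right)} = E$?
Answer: $0$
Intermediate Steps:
$I{\left(G \right)} = -3$
$W = 7$
$I{\left(-4 \right)} F{\left(0,3 \right)} W = \left(-3\right) 0 \cdot 7 = 0 \cdot 7 = 0$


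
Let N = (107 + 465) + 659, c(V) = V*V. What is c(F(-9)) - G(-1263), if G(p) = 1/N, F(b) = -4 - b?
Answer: 30774/1231 ≈ 24.999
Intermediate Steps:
c(V) = V²
N = 1231 (N = 572 + 659 = 1231)
G(p) = 1/1231
c(F(-9)) - G(-1263) = (-4 - 1*(-9))² - 1*1/1231 = (-4 + 9)² - 1/1231 = 5² - 1/1231 = 25 - 1/1231 = 30774/1231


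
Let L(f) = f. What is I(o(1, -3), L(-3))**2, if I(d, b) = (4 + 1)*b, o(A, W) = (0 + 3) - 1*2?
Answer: 225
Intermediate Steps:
o(A, W) = 1 (o(A, W) = 3 - 2 = 1)
I(d, b) = 5*b
I(o(1, -3), L(-3))**2 = (5*(-3))**2 = (-15)**2 = 225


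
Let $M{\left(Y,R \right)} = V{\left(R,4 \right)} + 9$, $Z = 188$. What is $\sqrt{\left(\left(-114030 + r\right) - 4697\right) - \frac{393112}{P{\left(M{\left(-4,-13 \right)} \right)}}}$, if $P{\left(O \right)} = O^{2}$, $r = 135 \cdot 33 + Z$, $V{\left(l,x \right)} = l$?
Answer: $\frac{i \sqrt{554614}}{2} \approx 372.36 i$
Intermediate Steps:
$r = 4643$ ($r = 135 \cdot 33 + 188 = 4455 + 188 = 4643$)
$M{\left(Y,R \right)} = 9 + R$ ($M{\left(Y,R \right)} = R + 9 = 9 + R$)
$\sqrt{\left(\left(-114030 + r\right) - 4697\right) - \frac{393112}{P{\left(M{\left(-4,-13 \right)} \right)}}} = \sqrt{\left(\left(-114030 + 4643\right) - 4697\right) - \frac{393112}{\left(9 - 13\right)^{2}}} = \sqrt{\left(-109387 - 4697\right) - \frac{393112}{\left(-4\right)^{2}}} = \sqrt{-114084 - \frac{393112}{16}} = \sqrt{-114084 - \frac{49139}{2}} = \sqrt{- \frac{277307}{2}} = \frac{i \sqrt{554614}}{2}$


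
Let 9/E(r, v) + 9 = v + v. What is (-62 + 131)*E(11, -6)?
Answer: -207/7 ≈ -29.571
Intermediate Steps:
E(r, v) = 9/(-9 + 2*v) (E(r, v) = 9/(-9 + (v + v)) = 9/(-9 + 2*v))
(-62 + 131)*E(11, -6) = (-62 + 131)*(9/(-9 + 2*(-6))) = 69*(9/(-9 - 12)) = 69*(9/(-21)) = 69*(9*(-1/21)) = 69*(-3/7) = -207/7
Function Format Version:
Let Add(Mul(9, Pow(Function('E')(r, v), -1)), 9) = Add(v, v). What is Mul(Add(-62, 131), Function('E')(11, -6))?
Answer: Rational(-207, 7) ≈ -29.571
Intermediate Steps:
Function('E')(r, v) = Mul(9, Pow(Add(-9, Mul(2, v)), -1)) (Function('E')(r, v) = Mul(9, Pow(Add(-9, Add(v, v)), -1)) = Mul(9, Pow(Add(-9, Mul(2, v)), -1)))
Mul(Add(-62, 131), Function('E')(11, -6)) = Mul(Add(-62, 131), Mul(9, Pow(Add(-9, Mul(2, -6)), -1))) = Mul(69, Mul(9, Pow(Add(-9, -12), -1))) = Mul(69, Mul(9, Pow(-21, -1))) = Mul(69, Mul(9, Rational(-1, 21))) = Mul(69, Rational(-3, 7)) = Rational(-207, 7)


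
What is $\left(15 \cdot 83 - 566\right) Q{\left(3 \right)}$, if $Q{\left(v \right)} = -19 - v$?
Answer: $-14938$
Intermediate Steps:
$\left(15 \cdot 83 - 566\right) Q{\left(3 \right)} = \left(15 \cdot 83 - 566\right) \left(-19 - 3\right) = \left(1245 - 566\right) \left(-19 - 3\right) = 679 \left(-22\right) = -14938$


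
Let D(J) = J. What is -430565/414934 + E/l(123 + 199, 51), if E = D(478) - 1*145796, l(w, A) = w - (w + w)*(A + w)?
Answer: -21495429419/49769258630 ≈ -0.43190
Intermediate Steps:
l(w, A) = w - 2*w*(A + w)
E = -145318 (E = 478 - 1*145796 = 478 - 145796 = -145318)
-430565/414934 + E/l(123 + 199, 51) = -430565/414934 - 145318*1/((123 + 199)*(1 - 2*51 - 2*(123 + 199))) = -430565*1/414934 - 145318*1/(322*(1 - 102 - 2*322)) = -430565/414934 - 145318*1/(322*(1 - 102 - 644)) = -430565/414934 - 145318/(322*(-745)) = -430565/414934 - 145318/(-239890) = -430565/414934 - 145318*(-1/239890) = -430565/414934 + 72659/119945 = -21495429419/49769258630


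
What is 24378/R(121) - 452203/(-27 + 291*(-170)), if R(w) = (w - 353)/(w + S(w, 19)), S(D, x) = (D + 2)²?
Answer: -4600280636351/2870826 ≈ -1.6024e+6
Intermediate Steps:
S(D, x) = (2 + D)²
R(w) = (-353 + w)/(w + (2 + w)²) (R(w) = (w - 353)/(w + (2 + w)²) = (-353 + w)/(w + (2 + w)²))
24378/R(121) - 452203/(-27 + 291*(-170)) = 24378/(((-353 + 121)/(121 + (2 + 121)²))) - 452203/(-27 + 291*(-170)) = 24378/((-232/(121 + 123²))) - 452203/(-27 - 49470) = 24378/((-232/(121 + 15129))) - 452203/(-49497) = 24378/((-232/15250)) - 452203*(-1/49497) = 24378/(((1/15250)*(-232))) + 452203/49497 = 24378/(-116/7625) + 452203/49497 = 24378*(-7625/116) + 452203/49497 = -92941125/58 + 452203/49497 = -4600280636351/2870826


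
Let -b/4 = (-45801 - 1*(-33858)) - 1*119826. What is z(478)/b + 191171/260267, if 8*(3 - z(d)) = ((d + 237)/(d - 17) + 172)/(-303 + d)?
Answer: 3096764258647711/4216013704240800 ≈ 0.73452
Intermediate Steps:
z(d) = 3 - (172 + (237 + d)/(-17 + d))/(8*(-303 + d)) (z(d) = 3 - ((d + 237)/(d - 17) + 172)/(8*(-303 + d)) = 3 - ((237 + d)/(-17 + d) + 172)/(8*(-303 + d)) = 3 - (172 + (237 + d)/(-17 + d))/(8*(-303 + d)))
b = 527076 (b = -4*((-45801 - 1*(-33858)) - 1*119826) = -4*((-45801 + 33858) - 119826) = -4*(-11943 - 119826) = -4*(-131769) = 527076)
z(478)/b + 191171/260267 = ((126311 - 7853*478 + 24*478²)/(8*(5151 + 478² - 320*478)))/527076 + 191171/260267 = ((126311 - 3753734 + 24*228484)/(8*(5151 + 228484 - 152960)))*(1/527076) + 191171*(1/260267) = ((⅛)*(126311 - 3753734 + 5483616)/80675)*(1/527076) + 191171/260267 = ((⅛)*(1/80675)*1856193)*(1/527076) + 191171/260267 = (1856193/645400)*(1/527076) + 191171/260267 = 618731/113391616800 + 191171/260267 = 3096764258647711/4216013704240800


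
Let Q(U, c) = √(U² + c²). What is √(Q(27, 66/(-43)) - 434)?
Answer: √(-802466 + 129*√150253)/43 ≈ 20.173*I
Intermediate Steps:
√(Q(27, 66/(-43)) - 434) = √(√(27² + (66/(-43))²) - 434) = √(√(729 + (66*(-1/43))²) - 434) = √(√(729 + (-66/43)²) - 434) = √(√(729 + 4356/1849) - 434) = √(√(1352277/1849) - 434) = √(3*√150253/43 - 434) = √(-434 + 3*√150253/43)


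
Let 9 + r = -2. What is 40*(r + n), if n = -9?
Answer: -800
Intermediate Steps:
r = -11 (r = -9 - 2 = -11)
40*(r + n) = 40*(-11 - 9) = 40*(-20) = -800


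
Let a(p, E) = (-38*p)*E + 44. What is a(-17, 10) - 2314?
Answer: 4190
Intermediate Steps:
a(p, E) = 44 - 38*E*p (a(p, E) = -38*E*p + 44 = 44 - 38*E*p)
a(-17, 10) - 2314 = (44 - 38*10*(-17)) - 2314 = (44 + 6460) - 2314 = 6504 - 2314 = 4190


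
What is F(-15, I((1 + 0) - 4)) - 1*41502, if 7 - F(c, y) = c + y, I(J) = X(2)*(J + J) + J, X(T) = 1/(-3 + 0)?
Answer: -41479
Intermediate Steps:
X(T) = -1/3 (X(T) = 1/(-3) = -1/3)
I(J) = J/3 (I(J) = -(J + J)/3 + J = -2*J/3 + J = J/3)
F(c, y) = 7 - c - y (F(c, y) = 7 - (c + y) = 7 + (-c - y) = 7 - c - y)
F(-15, I((1 + 0) - 4)) - 1*41502 = (7 - 1*(-15) - ((1 + 0) - 4)/3) - 1*41502 = (7 + 15 - (1 - 4)/3) - 41502 = (7 + 15 - (-3)/3) - 41502 = (7 + 15 - 1*(-1)) - 41502 = (7 + 15 + 1) - 41502 = 23 - 41502 = -41479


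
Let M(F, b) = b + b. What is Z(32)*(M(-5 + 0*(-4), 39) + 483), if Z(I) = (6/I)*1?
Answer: 1683/16 ≈ 105.19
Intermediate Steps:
Z(I) = 6/I
M(F, b) = 2*b
Z(32)*(M(-5 + 0*(-4), 39) + 483) = (6/32)*(2*39 + 483) = (6*(1/32))*(78 + 483) = (3/16)*561 = 1683/16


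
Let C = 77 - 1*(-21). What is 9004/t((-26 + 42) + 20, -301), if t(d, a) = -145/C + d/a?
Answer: -37942856/6739 ≈ -5630.3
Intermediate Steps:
C = 98 (C = 77 + 21 = 98)
t(d, a) = -145/98 + d/a
9004/t((-26 + 42) + 20, -301) = 9004/(-145/98 + ((-26 + 42) + 20)/(-301)) = 9004/(-145/98 + (16 + 20)*(-1/301)) = 9004/(-145/98 + 36*(-1/301)) = 9004/(-145/98 - 36/301) = 9004/(-6739/4214) = 9004*(-4214/6739) = -37942856/6739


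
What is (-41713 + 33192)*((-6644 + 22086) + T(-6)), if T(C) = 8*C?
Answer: -131172274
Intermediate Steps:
(-41713 + 33192)*((-6644 + 22086) + T(-6)) = (-41713 + 33192)*((-6644 + 22086) + 8*(-6)) = -8521*(15442 - 48) = -8521*15394 = -131172274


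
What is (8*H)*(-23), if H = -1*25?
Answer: 4600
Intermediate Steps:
H = -25
(8*H)*(-23) = (8*(-25))*(-23) = -200*(-23) = 4600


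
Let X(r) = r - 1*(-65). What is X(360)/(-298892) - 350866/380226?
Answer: -4774210751/5165750436 ≈ -0.92420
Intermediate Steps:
X(r) = 65 + r (X(r) = r + 65 = 65 + r)
X(360)/(-298892) - 350866/380226 = (65 + 360)/(-298892) - 350866/380226 = 425*(-1/298892) - 350866*1/380226 = -425/298892 - 175433/190113 = -4774210751/5165750436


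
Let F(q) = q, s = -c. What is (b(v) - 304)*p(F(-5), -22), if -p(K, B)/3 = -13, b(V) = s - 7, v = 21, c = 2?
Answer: -12207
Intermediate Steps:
s = -2 (s = -1*2 = -2)
b(V) = -9 (b(V) = -2 - 7 = -9)
p(K, B) = 39 (p(K, B) = -3*(-13) = 39)
(b(v) - 304)*p(F(-5), -22) = (-9 - 304)*39 = -313*39 = -12207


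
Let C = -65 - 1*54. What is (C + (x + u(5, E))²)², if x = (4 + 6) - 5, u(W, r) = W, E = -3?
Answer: 361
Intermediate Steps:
x = 5 (x = 10 - 5 = 5)
C = -119 (C = -65 - 54 = -119)
(C + (x + u(5, E))²)² = (-119 + (5 + 5)²)² = (-119 + 10²)² = (-119 + 100)² = (-19)² = 361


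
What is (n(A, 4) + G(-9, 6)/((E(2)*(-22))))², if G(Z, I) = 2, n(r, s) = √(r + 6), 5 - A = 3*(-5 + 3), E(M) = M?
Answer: 8229/484 - √17/11 ≈ 16.627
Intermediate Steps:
A = 11 (A = 5 - 3*(-5 + 3) = 5 - 3*(-2) = 5 - 1*(-6) = 5 + 6 = 11)
n(r, s) = √(6 + r)
(n(A, 4) + G(-9, 6)/((E(2)*(-22))))² = (√(6 + 11) + 2/((2*(-22))))² = (√17 + 2/(-44))² = (√17 + 2*(-1/44))² = (√17 - 1/22)² = (-1/22 + √17)²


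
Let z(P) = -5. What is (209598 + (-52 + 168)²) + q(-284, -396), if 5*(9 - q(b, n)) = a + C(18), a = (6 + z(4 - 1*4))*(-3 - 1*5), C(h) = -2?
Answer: 223065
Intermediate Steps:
a = -8 (a = (6 - 5)*(-3 - 1*5) = 1*(-3 - 5) = 1*(-8) = -8)
q(b, n) = 11 (q(b, n) = 9 - (-8 - 2)/5 = 9 - ⅕*(-10) = 9 + 2 = 11)
(209598 + (-52 + 168)²) + q(-284, -396) = (209598 + (-52 + 168)²) + 11 = (209598 + 116²) + 11 = (209598 + 13456) + 11 = 223054 + 11 = 223065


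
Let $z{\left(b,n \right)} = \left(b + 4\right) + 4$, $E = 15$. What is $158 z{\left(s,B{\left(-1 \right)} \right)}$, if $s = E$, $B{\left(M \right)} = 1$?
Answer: $3634$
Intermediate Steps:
$s = 15$
$z{\left(b,n \right)} = 8 + b$ ($z{\left(b,n \right)} = \left(4 + b\right) + 4 = 8 + b$)
$158 z{\left(s,B{\left(-1 \right)} \right)} = 158 \left(8 + 15\right) = 158 \cdot 23 = 3634$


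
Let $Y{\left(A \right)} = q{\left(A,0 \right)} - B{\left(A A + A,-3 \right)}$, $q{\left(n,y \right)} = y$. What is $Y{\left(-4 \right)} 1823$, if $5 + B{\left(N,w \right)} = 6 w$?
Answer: $41929$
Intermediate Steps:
$B{\left(N,w \right)} = -5 + 6 w$
$Y{\left(A \right)} = 23$ ($Y{\left(A \right)} = 0 - \left(-5 + 6 \left(-3\right)\right) = 0 - \left(-5 - 18\right) = 0 - -23 = 0 + 23 = 23$)
$Y{\left(-4 \right)} 1823 = 23 \cdot 1823 = 41929$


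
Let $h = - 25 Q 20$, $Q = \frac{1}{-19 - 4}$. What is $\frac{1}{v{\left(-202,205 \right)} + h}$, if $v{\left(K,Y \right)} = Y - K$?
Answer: $\frac{23}{9861} \approx 0.0023324$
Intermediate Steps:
$Q = - \frac{1}{23}$ ($Q = \frac{1}{-23} = - \frac{1}{23} \approx -0.043478$)
$h = \frac{500}{23}$ ($h = \left(-25\right) \left(- \frac{1}{23}\right) 20 = \frac{25}{23} \cdot 20 = \frac{500}{23} \approx 21.739$)
$\frac{1}{v{\left(-202,205 \right)} + h} = \frac{1}{\left(205 - -202\right) + \frac{500}{23}} = \frac{1}{\left(205 + 202\right) + \frac{500}{23}} = \frac{1}{407 + \frac{500}{23}} = \frac{1}{\frac{9861}{23}} = \frac{23}{9861}$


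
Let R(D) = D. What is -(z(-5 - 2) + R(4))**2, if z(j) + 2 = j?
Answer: -25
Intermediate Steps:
z(j) = -2 + j
-(z(-5 - 2) + R(4))**2 = -((-2 + (-5 - 2)) + 4)**2 = -((-2 - 7) + 4)**2 = -(-9 + 4)**2 = -1*(-5)**2 = -1*25 = -25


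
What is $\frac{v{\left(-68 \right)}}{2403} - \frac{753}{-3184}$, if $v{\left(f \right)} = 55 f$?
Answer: $- \frac{10098701}{7651152} \approx -1.3199$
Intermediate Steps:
$\frac{v{\left(-68 \right)}}{2403} - \frac{753}{-3184} = \frac{55 \left(-68\right)}{2403} - \frac{753}{-3184} = \left(-3740\right) \frac{1}{2403} - - \frac{753}{3184} = - \frac{3740}{2403} + \frac{753}{3184} = - \frac{10098701}{7651152}$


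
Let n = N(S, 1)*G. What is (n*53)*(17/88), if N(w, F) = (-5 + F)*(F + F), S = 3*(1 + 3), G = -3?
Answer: 2703/11 ≈ 245.73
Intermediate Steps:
S = 12 (S = 3*4 = 12)
N(w, F) = 2*F*(-5 + F) (N(w, F) = (-5 + F)*(2*F) = 2*F*(-5 + F))
n = 24 (n = (2*1*(-5 + 1))*(-3) = (2*1*(-4))*(-3) = -8*(-3) = 24)
(n*53)*(17/88) = (24*53)*(17/88) = 1272*(17*(1/88)) = 1272*(17/88) = 2703/11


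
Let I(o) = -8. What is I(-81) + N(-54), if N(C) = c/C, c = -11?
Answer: -421/54 ≈ -7.7963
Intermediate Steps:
N(C) = -11/C
I(-81) + N(-54) = -8 - 11/(-54) = -8 - 11*(-1/54) = -8 + 11/54 = -421/54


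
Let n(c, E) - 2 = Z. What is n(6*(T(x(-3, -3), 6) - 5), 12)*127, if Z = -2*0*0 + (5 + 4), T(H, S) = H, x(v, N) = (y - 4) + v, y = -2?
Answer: 1397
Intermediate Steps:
x(v, N) = -6 + v (x(v, N) = (-2 - 4) + v = -6 + v)
Z = 9 (Z = 0*0 + 9 = 0 + 9 = 9)
n(c, E) = 11 (n(c, E) = 2 + 9 = 11)
n(6*(T(x(-3, -3), 6) - 5), 12)*127 = 11*127 = 1397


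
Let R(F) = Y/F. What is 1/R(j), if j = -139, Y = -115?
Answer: 139/115 ≈ 1.2087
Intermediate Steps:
R(F) = -115/F
1/R(j) = 1/(-115/(-139)) = 1/(-115*(-1/139)) = 1/(115/139) = 139/115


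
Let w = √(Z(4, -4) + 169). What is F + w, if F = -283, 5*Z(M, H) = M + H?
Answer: -270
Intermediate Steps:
Z(M, H) = H/5 + M/5 (Z(M, H) = (M + H)/5 = (H + M)/5 = H/5 + M/5)
w = 13 (w = √(((⅕)*(-4) + (⅕)*4) + 169) = √((-⅘ + ⅘) + 169) = √(0 + 169) = √169 = 13)
F + w = -283 + 13 = -270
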